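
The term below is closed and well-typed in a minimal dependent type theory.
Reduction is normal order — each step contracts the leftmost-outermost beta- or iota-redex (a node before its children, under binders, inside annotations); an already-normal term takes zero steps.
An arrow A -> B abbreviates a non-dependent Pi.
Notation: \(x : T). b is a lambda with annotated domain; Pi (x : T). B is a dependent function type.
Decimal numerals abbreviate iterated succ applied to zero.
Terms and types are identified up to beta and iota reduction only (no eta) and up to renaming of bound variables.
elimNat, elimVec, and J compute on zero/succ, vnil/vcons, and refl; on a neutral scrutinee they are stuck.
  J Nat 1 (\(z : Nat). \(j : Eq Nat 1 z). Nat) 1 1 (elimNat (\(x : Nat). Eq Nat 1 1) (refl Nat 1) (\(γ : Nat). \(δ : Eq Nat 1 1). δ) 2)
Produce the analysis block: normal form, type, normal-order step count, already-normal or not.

normal form:
  1
the term's type:
  Nat
steps to reach normal form (normal order): 8
term was already normal: no
first redex: an elimNat iota-redex


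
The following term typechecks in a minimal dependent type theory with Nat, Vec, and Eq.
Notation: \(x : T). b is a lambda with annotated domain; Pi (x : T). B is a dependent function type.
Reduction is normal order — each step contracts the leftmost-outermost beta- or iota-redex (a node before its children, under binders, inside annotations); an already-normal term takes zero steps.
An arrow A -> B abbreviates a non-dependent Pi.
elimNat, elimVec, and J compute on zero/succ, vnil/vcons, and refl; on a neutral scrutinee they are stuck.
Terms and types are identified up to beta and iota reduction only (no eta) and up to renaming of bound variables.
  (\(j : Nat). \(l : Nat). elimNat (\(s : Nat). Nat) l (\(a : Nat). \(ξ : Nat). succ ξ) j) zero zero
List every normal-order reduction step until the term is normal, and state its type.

normal-order reduction:
  (\(j : Nat). \(l : Nat). elimNat (\(s : Nat). Nat) l (\(a : Nat). \(ξ : Nat). succ ξ) j) zero zero
  ~> (\(j : Nat). elimNat (\(l : Nat). Nat) j (\(s : Nat). \(a : Nat). succ a) zero) zero
  ~> elimNat (\(j : Nat). Nat) zero (\(l : Nat). \(s : Nat). succ s) zero
  ~> zero
inferred type:
  Nat


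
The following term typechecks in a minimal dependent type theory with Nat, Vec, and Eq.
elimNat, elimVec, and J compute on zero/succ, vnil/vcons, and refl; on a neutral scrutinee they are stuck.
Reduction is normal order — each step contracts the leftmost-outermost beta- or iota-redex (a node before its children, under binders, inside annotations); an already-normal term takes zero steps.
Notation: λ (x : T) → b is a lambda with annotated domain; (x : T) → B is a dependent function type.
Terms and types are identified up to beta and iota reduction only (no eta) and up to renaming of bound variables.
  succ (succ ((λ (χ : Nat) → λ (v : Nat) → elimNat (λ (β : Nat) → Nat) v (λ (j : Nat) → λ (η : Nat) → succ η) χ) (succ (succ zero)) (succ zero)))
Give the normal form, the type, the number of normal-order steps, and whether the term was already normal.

reduced normal form:
  succ (succ (succ (succ (succ zero))))
type:
  Nat
reduction steps (normal order): 9
started in normal form: no
first contracted redex: a beta-redex


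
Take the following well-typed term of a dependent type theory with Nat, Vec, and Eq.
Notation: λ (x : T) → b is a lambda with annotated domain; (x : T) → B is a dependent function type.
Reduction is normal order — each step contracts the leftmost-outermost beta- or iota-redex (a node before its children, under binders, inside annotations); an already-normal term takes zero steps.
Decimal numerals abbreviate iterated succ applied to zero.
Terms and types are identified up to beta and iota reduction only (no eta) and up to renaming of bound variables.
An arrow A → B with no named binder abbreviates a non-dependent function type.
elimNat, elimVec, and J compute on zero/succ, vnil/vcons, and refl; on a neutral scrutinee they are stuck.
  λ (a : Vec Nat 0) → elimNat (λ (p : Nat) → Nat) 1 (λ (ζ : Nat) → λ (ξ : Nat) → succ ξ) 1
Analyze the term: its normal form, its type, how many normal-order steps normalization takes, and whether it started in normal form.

reduced normal form:
  λ (a : Vec Nat 0) → 2
the term's type:
  Vec Nat 0 → Nat
normal-order step count: 4
term was already normal: no
first contracted redex: an elimNat iota-redex


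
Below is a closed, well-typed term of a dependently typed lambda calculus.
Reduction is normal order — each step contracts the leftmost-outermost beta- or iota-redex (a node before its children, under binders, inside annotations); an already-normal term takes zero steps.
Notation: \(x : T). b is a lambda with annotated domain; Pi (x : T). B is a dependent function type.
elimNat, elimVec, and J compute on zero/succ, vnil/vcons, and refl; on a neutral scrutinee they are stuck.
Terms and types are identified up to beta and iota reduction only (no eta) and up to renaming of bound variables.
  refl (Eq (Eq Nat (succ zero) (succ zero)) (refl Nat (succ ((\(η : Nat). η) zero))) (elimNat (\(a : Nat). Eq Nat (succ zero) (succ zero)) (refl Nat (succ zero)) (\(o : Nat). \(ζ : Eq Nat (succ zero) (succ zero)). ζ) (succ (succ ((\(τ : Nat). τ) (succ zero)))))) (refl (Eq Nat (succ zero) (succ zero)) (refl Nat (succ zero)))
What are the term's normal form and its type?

normal form:
  refl (Eq (Eq Nat (succ zero) (succ zero)) (refl Nat (succ zero)) (refl Nat (succ zero))) (refl (Eq Nat (succ zero) (succ zero)) (refl Nat (succ zero)))
the term's type:
  Eq (Eq (Eq Nat (succ zero) (succ zero)) (refl Nat (succ zero)) (refl Nat (succ zero))) (refl (Eq Nat (succ zero) (succ zero)) (refl Nat (succ zero))) (refl (Eq Nat (succ zero) (succ zero)) (refl Nat (succ zero)))
observation: the first redex contracted is a beta-redex; the normal form is reached in 12 normal-order steps.


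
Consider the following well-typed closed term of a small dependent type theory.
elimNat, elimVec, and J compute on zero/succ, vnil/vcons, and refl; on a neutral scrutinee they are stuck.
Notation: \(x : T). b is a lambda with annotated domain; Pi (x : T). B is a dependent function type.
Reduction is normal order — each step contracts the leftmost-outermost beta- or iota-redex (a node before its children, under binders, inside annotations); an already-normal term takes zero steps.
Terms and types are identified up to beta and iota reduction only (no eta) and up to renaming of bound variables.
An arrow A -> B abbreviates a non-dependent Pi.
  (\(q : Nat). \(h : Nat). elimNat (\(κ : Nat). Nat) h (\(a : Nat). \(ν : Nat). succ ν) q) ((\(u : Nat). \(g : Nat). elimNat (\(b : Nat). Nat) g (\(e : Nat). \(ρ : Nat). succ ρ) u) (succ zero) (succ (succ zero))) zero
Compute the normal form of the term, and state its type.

normal form:
  succ (succ (succ zero))
type:
  Nat
observation: normalization takes exactly 18 steps under the normal-order strategy.


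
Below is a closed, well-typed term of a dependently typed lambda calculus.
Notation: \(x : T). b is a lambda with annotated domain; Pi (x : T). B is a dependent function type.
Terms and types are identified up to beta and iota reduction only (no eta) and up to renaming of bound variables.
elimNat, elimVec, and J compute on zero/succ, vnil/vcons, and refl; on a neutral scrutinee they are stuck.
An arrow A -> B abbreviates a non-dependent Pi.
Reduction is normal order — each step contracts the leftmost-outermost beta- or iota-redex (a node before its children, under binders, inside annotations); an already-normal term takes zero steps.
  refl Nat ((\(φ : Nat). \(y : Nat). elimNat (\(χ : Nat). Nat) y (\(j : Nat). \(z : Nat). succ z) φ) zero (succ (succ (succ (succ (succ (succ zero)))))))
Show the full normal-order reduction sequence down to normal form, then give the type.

reduction (normal order):
  refl Nat ((\(φ : Nat). \(y : Nat). elimNat (\(χ : Nat). Nat) y (\(j : Nat). \(z : Nat). succ z) φ) zero (succ (succ (succ (succ (succ (succ zero)))))))
  ~> refl Nat ((\(φ : Nat). elimNat (\(y : Nat). Nat) φ (\(χ : Nat). \(j : Nat). succ j) zero) (succ (succ (succ (succ (succ (succ zero)))))))
  ~> refl Nat (elimNat (\(φ : Nat). Nat) (succ (succ (succ (succ (succ (succ zero)))))) (\(y : Nat). \(χ : Nat). succ χ) zero)
  ~> refl Nat (succ (succ (succ (succ (succ (succ zero))))))
type:
  Eq Nat (succ (succ (succ (succ (succ (succ zero)))))) (succ (succ (succ (succ (succ (succ zero))))))


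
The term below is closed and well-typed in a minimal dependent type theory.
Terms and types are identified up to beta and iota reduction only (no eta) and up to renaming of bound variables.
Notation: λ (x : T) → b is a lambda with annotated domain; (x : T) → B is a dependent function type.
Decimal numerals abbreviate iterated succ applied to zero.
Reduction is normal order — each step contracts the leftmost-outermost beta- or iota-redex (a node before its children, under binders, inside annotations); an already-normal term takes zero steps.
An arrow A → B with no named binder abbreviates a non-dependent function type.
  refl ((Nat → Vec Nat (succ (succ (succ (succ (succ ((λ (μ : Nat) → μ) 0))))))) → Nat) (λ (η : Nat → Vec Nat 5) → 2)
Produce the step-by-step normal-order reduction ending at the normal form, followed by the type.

reduction (normal order):
  refl ((Nat → Vec Nat (succ (succ (succ (succ (succ ((λ (μ : Nat) → μ) 0))))))) → Nat) (λ (η : Nat → Vec Nat 5) → 2)
  ~> refl ((Nat → Vec Nat 5) → Nat) (λ (μ : Nat → Vec Nat 5) → 2)
the term's type:
  Eq ((Nat → Vec Nat 5) → Nat) (λ (μ : Nat → Vec Nat 5) → 2) (λ (η : Nat → Vec Nat 5) → 2)


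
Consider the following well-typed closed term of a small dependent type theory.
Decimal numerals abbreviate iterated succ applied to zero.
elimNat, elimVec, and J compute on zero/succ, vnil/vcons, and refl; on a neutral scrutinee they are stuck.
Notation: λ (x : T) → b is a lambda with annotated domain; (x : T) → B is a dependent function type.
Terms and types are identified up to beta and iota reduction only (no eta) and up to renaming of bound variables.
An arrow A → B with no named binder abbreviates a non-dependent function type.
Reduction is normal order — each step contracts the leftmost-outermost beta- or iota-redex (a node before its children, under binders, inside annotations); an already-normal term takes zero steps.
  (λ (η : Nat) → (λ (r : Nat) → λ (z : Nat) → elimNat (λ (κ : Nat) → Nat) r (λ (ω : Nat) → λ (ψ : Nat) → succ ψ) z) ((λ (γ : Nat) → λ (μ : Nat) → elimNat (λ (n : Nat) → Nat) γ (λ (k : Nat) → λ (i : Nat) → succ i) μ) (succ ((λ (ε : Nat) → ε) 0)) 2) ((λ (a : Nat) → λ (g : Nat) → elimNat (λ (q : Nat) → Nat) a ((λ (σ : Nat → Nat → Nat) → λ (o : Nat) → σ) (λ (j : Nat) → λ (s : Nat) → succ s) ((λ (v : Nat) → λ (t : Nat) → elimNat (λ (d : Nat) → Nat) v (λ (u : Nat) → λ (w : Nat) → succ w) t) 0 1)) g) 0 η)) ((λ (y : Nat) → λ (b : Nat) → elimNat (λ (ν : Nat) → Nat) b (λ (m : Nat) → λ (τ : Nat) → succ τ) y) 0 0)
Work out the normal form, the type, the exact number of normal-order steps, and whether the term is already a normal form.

normal form:
  3
inferred type:
  Nat
reduction steps (normal order): 22
term was already normal: no
first redex: a beta-redex


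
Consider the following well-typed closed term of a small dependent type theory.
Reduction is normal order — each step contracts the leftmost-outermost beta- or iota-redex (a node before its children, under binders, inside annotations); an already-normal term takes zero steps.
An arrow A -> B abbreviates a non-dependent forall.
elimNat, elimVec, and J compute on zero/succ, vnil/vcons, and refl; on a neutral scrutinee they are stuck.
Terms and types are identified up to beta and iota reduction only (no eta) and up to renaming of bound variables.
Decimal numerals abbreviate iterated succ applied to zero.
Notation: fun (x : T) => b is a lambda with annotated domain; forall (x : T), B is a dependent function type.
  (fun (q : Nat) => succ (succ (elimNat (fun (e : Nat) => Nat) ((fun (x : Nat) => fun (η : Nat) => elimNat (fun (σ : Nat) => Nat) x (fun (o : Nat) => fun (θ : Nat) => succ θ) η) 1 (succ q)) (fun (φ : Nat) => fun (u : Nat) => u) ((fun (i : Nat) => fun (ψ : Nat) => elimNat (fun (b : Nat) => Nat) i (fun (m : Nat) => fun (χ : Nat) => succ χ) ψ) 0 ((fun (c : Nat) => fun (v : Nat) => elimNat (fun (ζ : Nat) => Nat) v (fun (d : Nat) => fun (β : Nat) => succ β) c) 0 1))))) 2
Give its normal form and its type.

reduced normal form:
  6
the term's type:
  Nat


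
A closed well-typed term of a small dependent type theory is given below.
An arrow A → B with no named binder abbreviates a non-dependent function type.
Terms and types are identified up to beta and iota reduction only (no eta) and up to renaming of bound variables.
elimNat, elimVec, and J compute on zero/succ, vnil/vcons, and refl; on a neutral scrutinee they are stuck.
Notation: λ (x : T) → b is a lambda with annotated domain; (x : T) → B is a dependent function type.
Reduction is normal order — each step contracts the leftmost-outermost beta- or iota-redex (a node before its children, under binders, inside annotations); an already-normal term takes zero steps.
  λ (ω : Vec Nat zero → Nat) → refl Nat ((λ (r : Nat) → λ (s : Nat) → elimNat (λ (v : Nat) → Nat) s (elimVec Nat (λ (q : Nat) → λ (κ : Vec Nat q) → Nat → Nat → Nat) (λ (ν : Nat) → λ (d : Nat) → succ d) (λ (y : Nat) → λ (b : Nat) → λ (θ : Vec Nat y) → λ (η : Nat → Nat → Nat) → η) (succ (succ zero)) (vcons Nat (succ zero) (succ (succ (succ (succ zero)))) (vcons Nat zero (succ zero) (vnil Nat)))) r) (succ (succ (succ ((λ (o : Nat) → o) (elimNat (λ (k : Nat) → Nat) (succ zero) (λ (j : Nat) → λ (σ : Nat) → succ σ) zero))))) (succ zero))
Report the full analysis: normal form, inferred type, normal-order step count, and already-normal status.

resulting normal form:
  λ (ω : Vec Nat zero → Nat) → refl Nat (succ (succ (succ (succ (succ zero)))))
the term's type:
  (Vec Nat zero → Nat) → Eq Nat (succ (succ (succ (succ (succ zero))))) (succ (succ (succ (succ (succ zero)))))
normal-order step count: 61
started in normal form: no
first contracted redex: a beta-redex


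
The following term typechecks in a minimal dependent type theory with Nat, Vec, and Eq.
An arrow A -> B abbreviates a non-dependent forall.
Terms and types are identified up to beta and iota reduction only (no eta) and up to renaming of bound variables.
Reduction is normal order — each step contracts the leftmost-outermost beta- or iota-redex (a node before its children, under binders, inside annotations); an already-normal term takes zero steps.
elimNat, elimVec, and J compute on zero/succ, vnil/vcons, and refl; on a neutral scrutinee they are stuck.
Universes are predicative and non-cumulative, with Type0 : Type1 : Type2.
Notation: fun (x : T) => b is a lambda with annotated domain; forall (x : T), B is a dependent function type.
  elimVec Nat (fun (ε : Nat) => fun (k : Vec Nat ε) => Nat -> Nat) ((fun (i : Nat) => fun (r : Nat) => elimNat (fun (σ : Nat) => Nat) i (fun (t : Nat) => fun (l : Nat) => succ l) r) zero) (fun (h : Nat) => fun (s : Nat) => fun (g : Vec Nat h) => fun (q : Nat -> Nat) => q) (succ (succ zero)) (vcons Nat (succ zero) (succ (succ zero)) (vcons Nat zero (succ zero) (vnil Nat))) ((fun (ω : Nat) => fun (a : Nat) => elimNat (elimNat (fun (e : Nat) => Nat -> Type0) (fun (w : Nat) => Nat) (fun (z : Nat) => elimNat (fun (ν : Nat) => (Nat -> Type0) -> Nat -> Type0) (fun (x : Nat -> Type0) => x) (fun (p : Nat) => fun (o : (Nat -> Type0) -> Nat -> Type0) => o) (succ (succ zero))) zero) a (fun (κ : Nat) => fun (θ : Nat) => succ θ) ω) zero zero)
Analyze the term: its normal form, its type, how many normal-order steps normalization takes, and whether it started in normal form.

resulting normal form:
  zero
the term's type:
  Nat
steps to reach normal form (normal order): 17
term was already normal: no
first redex: an elimVec iota-redex


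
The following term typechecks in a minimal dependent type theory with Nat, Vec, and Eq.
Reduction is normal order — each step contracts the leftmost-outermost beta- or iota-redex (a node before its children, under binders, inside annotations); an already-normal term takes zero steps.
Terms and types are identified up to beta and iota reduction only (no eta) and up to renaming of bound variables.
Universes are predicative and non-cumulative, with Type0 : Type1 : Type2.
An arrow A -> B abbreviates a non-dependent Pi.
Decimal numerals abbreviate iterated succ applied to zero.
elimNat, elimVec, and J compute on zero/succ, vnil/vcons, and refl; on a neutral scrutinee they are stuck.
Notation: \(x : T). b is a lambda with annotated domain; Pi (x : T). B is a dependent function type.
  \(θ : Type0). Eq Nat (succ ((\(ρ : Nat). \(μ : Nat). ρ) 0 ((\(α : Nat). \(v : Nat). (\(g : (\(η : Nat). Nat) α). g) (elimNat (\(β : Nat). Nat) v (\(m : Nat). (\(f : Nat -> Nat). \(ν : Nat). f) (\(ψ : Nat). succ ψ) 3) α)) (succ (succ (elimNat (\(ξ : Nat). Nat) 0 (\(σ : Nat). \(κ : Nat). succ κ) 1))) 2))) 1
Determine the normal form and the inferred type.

reduced normal form:
  \(θ : Type0). Eq Nat 1 1
type:
  Type0 -> Type0
observation: the term reaches its normal form after 2 normal-order steps.


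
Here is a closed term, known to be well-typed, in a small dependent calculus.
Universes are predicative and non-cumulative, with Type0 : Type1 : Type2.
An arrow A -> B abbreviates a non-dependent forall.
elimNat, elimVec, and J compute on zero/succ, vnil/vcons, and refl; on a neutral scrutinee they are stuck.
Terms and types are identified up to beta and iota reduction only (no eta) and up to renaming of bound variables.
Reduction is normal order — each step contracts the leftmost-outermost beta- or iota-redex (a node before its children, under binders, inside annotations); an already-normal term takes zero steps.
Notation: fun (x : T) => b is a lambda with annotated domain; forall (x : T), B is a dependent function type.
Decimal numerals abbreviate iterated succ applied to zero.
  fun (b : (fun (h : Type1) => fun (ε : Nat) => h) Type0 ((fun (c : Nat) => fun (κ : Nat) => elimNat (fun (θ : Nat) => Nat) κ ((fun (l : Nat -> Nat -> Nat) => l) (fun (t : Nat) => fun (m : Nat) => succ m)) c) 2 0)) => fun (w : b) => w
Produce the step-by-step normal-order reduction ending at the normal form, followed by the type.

normal-order reduction:
  fun (b : (fun (h : Type1) => fun (ε : Nat) => h) Type0 ((fun (c : Nat) => fun (κ : Nat) => elimNat (fun (θ : Nat) => Nat) κ ((fun (l : Nat -> Nat -> Nat) => l) (fun (t : Nat) => fun (m : Nat) => succ m)) c) 2 0)) => fun (w : b) => w
  ~> fun (b : (fun (h : Nat) => Type0) ((fun (ε : Nat) => fun (c : Nat) => elimNat (fun (κ : Nat) => Nat) c ((fun (θ : Nat -> Nat -> Nat) => θ) (fun (l : Nat) => fun (t : Nat) => succ t)) ε) 2 0)) => fun (m : b) => m
  ~> fun (b : Type0) => fun (h : b) => h
type:
  forall (b : Type0), b -> b


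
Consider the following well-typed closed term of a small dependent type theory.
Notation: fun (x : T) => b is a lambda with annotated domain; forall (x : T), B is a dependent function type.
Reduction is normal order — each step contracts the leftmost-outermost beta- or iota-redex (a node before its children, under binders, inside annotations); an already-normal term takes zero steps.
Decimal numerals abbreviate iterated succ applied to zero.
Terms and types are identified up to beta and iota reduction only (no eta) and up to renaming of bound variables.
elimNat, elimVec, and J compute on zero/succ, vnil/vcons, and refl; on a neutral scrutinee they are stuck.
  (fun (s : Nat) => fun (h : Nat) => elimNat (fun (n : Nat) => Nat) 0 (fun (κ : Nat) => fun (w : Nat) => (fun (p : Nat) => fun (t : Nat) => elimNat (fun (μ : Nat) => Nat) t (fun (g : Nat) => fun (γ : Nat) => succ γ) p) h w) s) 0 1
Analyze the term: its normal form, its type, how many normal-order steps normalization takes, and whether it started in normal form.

normal form:
  0
type:
  Nat
normal-order step count: 3
started in normal form: no
first contracted redex: a beta-redex


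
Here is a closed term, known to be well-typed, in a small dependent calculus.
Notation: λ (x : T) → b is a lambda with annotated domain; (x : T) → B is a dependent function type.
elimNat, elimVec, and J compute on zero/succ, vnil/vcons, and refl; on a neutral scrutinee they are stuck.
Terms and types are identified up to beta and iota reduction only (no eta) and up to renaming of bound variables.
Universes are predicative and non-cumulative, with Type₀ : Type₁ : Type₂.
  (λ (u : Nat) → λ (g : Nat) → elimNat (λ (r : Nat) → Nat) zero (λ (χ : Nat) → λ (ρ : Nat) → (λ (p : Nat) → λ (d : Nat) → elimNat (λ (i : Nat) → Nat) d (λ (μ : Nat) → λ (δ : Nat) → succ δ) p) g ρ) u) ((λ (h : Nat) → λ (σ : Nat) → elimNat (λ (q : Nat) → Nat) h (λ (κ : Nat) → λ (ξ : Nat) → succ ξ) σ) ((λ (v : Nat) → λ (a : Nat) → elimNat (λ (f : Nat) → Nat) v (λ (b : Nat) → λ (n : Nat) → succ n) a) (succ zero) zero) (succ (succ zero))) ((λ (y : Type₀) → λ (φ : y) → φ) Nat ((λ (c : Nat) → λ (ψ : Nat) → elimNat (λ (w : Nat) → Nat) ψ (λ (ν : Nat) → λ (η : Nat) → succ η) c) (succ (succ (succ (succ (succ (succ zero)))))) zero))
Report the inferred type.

type:
  Nat


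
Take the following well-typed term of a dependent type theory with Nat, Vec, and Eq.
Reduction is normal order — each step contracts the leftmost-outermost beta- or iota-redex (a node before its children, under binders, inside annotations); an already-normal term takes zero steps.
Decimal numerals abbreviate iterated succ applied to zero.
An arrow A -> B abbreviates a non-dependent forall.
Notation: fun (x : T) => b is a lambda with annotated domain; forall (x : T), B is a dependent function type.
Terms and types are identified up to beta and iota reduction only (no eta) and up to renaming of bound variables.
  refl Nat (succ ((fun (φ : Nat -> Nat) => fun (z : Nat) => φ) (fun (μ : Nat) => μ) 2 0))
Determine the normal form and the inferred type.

reduced normal form:
  refl Nat 1
type:
  Eq Nat 1 1
observation: contracting a beta-redex first, the term normalizes in 3 steps.


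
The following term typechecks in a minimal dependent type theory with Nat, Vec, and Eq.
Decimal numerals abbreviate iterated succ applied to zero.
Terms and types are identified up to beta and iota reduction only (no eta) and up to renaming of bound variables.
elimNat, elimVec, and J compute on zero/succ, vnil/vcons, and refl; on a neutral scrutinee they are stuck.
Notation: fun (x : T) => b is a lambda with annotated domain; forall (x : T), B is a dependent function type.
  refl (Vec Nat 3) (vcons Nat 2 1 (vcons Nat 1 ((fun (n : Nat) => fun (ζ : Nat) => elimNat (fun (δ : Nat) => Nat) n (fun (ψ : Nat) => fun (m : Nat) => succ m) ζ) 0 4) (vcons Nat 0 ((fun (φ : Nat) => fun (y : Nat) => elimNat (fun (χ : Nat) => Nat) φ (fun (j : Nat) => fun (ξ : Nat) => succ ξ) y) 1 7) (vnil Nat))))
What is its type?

inferred type:
  Eq (Vec Nat 3) (vcons Nat 2 1 (vcons Nat 1 4 (vcons Nat 0 8 (vnil Nat)))) (vcons Nat 2 1 (vcons Nat 1 4 (vcons Nat 0 8 (vnil Nat))))


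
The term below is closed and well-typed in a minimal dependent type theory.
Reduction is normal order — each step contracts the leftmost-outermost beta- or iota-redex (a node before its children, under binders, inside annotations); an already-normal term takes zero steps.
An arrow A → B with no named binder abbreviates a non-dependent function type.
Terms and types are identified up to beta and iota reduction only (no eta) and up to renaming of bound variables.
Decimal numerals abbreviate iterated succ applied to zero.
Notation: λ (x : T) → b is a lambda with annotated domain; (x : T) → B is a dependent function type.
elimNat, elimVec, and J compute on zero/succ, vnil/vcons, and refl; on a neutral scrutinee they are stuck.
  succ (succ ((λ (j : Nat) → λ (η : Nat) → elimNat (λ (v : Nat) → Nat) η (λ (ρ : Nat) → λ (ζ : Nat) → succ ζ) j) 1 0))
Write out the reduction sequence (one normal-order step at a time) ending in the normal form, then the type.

normal-order reduction:
  succ (succ ((λ (j : Nat) → λ (η : Nat) → elimNat (λ (v : Nat) → Nat) η (λ (ρ : Nat) → λ (ζ : Nat) → succ ζ) j) 1 0))
  ~> succ (succ ((λ (j : Nat) → elimNat (λ (η : Nat) → Nat) j (λ (v : Nat) → λ (ρ : Nat) → succ ρ) 1) 0))
  ~> succ (succ (elimNat (λ (j : Nat) → Nat) 0 (λ (η : Nat) → λ (v : Nat) → succ v) 1))
  ~> succ (succ ((λ (j : Nat) → λ (η : Nat) → succ η) 0 (elimNat (λ (v : Nat) → Nat) 0 (λ (ρ : Nat) → λ (ζ : Nat) → succ ζ) 0)))
  ~> succ (succ ((λ (j : Nat) → succ j) (elimNat (λ (η : Nat) → Nat) 0 (λ (v : Nat) → λ (ρ : Nat) → succ ρ) 0)))
  ~> succ (succ (succ (elimNat (λ (j : Nat) → Nat) 0 (λ (η : Nat) → λ (v : Nat) → succ v) 0)))
  ~> 3
type:
  Nat


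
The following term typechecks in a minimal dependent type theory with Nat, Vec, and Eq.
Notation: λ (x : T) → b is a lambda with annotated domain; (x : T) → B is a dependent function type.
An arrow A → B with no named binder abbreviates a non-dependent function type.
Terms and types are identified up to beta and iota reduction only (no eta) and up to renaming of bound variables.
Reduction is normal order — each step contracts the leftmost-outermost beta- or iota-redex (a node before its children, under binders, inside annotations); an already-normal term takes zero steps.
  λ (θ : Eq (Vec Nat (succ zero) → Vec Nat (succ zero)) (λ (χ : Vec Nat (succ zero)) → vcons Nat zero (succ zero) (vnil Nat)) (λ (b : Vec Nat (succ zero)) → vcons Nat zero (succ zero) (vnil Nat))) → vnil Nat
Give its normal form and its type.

reduced normal form:
  λ (θ : Eq (Vec Nat (succ zero) → Vec Nat (succ zero)) (λ (χ : Vec Nat (succ zero)) → vcons Nat zero (succ zero) (vnil Nat)) (λ (b : Vec Nat (succ zero)) → vcons Nat zero (succ zero) (vnil Nat))) → vnil Nat
the term's type:
  Eq (Vec Nat (succ zero) → Vec Nat (succ zero)) (λ (θ : Vec Nat (succ zero)) → vcons Nat zero (succ zero) (vnil Nat)) (λ (χ : Vec Nat (succ zero)) → vcons Nat zero (succ zero) (vnil Nat)) → Vec Nat zero


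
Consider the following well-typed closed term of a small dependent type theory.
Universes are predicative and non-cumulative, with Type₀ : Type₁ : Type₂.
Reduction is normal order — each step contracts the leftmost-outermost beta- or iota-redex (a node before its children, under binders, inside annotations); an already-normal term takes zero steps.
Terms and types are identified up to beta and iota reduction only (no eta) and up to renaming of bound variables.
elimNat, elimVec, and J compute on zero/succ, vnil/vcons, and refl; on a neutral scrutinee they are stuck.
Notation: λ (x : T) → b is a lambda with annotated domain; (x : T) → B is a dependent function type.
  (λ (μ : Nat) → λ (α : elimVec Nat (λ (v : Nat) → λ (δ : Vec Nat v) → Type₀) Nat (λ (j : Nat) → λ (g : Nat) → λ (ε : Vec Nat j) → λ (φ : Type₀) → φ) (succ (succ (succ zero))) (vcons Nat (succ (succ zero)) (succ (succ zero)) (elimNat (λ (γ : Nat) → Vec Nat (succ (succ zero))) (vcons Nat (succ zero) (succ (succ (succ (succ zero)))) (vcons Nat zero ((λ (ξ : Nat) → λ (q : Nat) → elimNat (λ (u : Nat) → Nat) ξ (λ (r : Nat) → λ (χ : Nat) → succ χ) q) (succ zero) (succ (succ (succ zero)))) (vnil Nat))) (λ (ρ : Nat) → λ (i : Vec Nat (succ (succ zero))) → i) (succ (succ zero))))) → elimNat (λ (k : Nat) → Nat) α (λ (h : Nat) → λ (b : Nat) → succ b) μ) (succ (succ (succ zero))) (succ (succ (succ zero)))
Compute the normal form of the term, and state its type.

resulting normal form:
  succ (succ (succ (succ (succ (succ zero)))))
type:
  Nat
observation: reduction starts at a beta-redex, and 12 normal-order steps reach the normal form.


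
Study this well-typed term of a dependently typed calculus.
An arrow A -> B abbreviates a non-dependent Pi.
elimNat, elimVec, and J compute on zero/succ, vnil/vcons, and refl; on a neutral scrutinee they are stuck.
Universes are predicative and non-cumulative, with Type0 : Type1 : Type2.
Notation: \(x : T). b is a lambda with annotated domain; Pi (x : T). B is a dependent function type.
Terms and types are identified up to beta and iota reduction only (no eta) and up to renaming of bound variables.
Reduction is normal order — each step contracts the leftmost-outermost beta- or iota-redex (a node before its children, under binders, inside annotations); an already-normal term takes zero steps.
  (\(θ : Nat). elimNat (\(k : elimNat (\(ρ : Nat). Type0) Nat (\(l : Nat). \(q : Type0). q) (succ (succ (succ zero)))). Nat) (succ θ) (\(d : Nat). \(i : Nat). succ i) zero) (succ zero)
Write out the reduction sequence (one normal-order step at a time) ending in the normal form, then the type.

normal-order reduction:
  (\(θ : Nat). elimNat (\(k : elimNat (\(ρ : Nat). Type0) Nat (\(l : Nat). \(q : Type0). q) (succ (succ (succ zero)))). Nat) (succ θ) (\(d : Nat). \(i : Nat). succ i) zero) (succ zero)
  ~> elimNat (\(θ : elimNat (\(k : Nat). Type0) Nat (\(ρ : Nat). \(l : Type0). l) (succ (succ (succ zero)))). Nat) (succ (succ zero)) (\(q : Nat). \(d : Nat). succ d) zero
  ~> succ (succ zero)
inferred type:
  Nat


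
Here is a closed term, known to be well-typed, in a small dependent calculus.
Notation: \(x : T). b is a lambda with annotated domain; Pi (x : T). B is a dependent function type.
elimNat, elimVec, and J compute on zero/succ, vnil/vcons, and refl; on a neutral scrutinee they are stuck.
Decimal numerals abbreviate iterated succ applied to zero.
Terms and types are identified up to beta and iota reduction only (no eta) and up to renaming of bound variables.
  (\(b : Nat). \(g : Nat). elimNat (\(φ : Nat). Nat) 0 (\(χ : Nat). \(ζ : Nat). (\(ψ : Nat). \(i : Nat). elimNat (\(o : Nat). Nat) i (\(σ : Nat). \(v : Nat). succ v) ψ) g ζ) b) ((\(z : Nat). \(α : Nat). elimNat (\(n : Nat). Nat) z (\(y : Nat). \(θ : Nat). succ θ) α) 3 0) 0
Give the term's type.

the term's type:
  Nat


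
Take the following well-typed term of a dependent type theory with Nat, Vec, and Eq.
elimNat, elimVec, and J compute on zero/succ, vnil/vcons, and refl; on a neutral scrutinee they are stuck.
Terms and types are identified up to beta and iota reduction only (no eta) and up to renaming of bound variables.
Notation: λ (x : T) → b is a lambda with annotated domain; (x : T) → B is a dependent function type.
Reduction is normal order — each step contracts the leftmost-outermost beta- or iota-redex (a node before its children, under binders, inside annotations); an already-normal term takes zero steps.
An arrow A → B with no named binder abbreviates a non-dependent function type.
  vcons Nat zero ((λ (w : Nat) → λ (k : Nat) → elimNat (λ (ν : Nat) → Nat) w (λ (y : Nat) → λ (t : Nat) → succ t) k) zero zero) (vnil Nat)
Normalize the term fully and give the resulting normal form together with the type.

resulting normal form:
  vcons Nat zero zero (vnil Nat)
inferred type:
  Vec Nat (succ zero)


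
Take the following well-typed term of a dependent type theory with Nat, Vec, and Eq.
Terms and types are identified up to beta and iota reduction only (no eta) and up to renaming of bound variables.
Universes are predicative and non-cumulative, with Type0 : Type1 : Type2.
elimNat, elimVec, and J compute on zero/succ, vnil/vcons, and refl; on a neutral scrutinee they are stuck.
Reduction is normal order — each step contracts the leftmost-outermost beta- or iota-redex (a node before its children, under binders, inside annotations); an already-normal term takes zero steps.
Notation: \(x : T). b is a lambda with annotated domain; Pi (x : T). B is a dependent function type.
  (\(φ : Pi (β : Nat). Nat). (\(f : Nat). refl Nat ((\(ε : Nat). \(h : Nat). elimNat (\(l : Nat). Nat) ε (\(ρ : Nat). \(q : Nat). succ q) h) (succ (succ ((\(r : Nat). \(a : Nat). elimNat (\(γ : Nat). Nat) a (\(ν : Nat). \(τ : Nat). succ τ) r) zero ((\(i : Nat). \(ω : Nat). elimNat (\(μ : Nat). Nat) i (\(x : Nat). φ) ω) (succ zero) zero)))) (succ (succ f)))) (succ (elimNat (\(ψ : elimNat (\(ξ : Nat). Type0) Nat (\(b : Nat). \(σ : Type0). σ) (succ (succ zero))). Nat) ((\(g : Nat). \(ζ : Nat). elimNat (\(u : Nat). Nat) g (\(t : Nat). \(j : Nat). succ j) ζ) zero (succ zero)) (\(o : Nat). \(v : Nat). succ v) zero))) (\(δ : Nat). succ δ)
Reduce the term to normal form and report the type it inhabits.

resulting normal form:
  refl Nat (succ (succ (succ (succ (succ (succ (succ zero)))))))
type:
  Eq Nat (succ (succ (succ (succ (succ (succ (succ zero))))))) (succ (succ (succ (succ (succ (succ (succ zero)))))))
observation: the first redex contracted is a beta-redex; the normal form is reached in 30 normal-order steps.


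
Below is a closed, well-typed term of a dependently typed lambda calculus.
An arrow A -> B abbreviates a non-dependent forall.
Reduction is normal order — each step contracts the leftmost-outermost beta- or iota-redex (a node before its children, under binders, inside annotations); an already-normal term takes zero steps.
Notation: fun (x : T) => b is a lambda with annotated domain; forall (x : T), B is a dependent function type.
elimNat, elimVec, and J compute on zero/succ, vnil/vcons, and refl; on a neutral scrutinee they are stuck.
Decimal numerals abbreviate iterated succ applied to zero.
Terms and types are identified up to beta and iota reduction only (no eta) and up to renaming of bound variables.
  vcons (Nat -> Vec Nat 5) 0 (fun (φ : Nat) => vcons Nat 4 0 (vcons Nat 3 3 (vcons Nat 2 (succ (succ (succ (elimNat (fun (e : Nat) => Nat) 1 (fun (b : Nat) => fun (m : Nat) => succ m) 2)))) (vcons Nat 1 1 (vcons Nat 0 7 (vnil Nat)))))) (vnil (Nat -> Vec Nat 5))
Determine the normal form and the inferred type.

normal form:
  vcons (Nat -> Vec Nat 5) 0 (fun (φ : Nat) => vcons Nat 4 0 (vcons Nat 3 3 (vcons Nat 2 6 (vcons Nat 1 1 (vcons Nat 0 7 (vnil Nat)))))) (vnil (Nat -> Vec Nat 5))
type:
  Vec (Nat -> Vec Nat 5) 1
observation: the leftmost-outermost redex is an elimNat iota-redex, and normalization takes 7 steps.


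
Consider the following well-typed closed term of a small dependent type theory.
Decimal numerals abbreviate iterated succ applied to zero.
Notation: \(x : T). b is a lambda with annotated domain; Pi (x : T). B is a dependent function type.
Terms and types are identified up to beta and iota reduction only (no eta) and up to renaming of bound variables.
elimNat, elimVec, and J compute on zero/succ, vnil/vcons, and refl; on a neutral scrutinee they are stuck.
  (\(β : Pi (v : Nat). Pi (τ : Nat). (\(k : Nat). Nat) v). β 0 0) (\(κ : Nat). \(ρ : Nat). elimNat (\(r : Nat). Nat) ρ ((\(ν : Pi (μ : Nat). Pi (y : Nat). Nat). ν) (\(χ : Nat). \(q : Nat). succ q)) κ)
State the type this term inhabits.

the term's type:
  Nat


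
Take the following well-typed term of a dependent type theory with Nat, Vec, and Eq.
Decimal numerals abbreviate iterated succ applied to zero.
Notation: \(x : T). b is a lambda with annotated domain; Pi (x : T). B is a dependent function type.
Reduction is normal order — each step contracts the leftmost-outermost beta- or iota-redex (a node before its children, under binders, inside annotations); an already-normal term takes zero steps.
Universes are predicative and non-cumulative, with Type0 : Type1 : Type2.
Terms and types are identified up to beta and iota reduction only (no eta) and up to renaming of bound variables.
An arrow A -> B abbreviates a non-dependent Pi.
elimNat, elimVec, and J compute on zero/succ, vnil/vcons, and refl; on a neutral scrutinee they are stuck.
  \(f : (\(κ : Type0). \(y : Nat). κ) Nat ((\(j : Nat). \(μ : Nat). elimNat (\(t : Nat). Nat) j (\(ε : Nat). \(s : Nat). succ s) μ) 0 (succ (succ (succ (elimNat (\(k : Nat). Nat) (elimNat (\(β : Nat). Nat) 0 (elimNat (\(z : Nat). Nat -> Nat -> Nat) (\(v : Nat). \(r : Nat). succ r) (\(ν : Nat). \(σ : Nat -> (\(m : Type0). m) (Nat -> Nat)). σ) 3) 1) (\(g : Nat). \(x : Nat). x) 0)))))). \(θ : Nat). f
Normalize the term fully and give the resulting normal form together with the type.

normal form:
  \(f : Nat). \(κ : Nat). f
inferred type:
  Nat -> Nat -> Nat
observation: normalization takes exactly 2 steps under the normal-order strategy.


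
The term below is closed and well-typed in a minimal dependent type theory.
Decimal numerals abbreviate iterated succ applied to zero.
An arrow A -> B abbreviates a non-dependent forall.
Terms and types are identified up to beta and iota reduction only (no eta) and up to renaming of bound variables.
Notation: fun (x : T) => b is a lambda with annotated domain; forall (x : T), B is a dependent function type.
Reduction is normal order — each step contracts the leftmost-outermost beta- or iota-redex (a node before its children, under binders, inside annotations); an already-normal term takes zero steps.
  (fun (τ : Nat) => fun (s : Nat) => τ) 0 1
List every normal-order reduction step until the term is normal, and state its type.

normal-order reduction:
  (fun (τ : Nat) => fun (s : Nat) => τ) 0 1
  ~> (fun (τ : Nat) => 0) 1
  ~> 0
inferred type:
  Nat


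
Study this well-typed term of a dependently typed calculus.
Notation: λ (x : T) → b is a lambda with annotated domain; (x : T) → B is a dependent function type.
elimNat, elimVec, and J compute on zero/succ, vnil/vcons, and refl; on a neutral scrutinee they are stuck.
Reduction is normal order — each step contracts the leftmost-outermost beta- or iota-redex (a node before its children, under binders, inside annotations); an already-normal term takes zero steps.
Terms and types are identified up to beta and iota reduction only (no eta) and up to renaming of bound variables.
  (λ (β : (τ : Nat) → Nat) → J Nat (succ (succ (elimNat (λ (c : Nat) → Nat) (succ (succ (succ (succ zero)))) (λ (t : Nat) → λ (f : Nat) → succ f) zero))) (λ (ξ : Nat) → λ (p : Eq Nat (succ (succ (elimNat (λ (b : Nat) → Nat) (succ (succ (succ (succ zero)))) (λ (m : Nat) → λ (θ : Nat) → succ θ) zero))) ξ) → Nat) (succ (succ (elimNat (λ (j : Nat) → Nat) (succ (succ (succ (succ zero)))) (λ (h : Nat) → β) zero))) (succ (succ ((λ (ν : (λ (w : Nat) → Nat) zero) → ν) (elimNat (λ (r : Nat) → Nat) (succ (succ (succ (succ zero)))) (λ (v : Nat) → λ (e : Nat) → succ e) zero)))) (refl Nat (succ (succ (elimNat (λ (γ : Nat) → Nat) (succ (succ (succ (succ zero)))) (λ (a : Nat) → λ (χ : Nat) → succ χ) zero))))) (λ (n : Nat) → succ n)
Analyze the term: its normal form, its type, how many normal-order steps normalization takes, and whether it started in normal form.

resulting normal form:
  succ (succ (succ (succ (succ (succ zero)))))
type:
  Nat
reduction steps (normal order): 3
already normal: no
first redex: a beta-redex


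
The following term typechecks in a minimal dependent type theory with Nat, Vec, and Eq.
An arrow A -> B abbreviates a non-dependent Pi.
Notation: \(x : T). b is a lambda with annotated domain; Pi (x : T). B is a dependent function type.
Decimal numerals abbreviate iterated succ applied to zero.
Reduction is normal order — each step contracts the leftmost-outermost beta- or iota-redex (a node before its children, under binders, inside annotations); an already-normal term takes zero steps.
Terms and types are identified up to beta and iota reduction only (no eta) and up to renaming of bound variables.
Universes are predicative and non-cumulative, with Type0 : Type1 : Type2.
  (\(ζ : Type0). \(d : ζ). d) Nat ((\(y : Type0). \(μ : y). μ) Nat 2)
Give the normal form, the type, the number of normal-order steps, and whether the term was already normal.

normal form:
  2
the term's type:
  Nat
reduction steps (normal order): 4
already normal: no
first redex: a beta-redex


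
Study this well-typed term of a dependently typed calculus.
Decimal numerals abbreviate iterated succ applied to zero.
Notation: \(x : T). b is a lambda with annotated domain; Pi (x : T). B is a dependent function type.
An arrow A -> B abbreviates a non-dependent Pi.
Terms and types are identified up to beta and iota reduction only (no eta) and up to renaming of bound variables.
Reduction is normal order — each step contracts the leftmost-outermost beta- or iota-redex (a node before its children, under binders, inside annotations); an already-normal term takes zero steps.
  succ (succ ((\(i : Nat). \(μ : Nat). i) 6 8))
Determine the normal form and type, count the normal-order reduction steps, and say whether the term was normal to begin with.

normal form:
  8
the term's type:
  Nat
reduction steps (normal order): 2
term was already normal: no
first contracted redex: a beta-redex
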